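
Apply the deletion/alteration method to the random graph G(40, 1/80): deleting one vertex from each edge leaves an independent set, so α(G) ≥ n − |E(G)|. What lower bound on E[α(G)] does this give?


E[|E(G)|] = C(40, 2)·p = 780 · (1/80) = 39/4.
E[α(G)] ≥ n − E[|E(G)|] = 40 − 39/4 = 121/4.
Numerically: ≈ 30.250000.
(This is only a lower bound; the true E[α(G)] may be larger.)

E[α(G)] ≥ 121/4 ≈ 30.250000.


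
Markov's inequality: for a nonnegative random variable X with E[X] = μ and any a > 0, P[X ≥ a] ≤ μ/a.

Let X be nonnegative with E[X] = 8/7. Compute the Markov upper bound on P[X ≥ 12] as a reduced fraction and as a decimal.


μ = E[X] = 8/7, a = 12.
Markov: P[X ≥ 12] ≤ μ/a = (8/7)/12 = 2/21.
Numerically: ≈ 0.09524.
(Since a = 12 > μ = 1.14286, the bound 2/21 is < 1 and informative.)

P[X ≥ 12] ≤ 2/21 ≈ 0.09524.


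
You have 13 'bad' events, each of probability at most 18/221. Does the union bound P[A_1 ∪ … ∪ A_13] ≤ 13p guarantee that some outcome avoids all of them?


Union bound: P[∪_{i=1}^{13} A_i] ≤ Σ_i P[A_i] ≤ 13·p = 13·(18/221) = 18/17.
Numerically: 18/17 ≈ 1.058824.
Is 18/17 < 1? NO.
Since the bound 18/17 is ≥ 1, the union bound is uninformative here; it does NOT by itself certify existence.

13·p = 18/17 ≈ 1.058824; existence NOT certified by the union bound.


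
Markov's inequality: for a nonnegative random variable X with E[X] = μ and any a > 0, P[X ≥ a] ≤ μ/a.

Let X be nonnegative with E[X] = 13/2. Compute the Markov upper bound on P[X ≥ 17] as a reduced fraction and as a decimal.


μ = E[X] = 13/2, a = 17.
Markov: P[X ≥ 17] ≤ μ/a = (13/2)/17 = 13/34.
Numerically: ≈ 0.38235.
(Since a = 17 > μ = 6.50000, the bound 13/34 is < 1 and informative.)

P[X ≥ 17] ≤ 13/34 ≈ 0.38235.


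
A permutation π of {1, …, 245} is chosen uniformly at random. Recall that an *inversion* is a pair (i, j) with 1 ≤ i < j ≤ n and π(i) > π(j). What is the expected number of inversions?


Write X = Σ X_I over the C(245, 2) = 29890 pairs i < j, with X_I the indicator of one inversion.
There are 29890 indicators.
For each fixed pair i < j, the values π(i) and π(j) are two distinct elements of {1, …, 245} in uniformly random order; by symmetry P[π(i) > π(j)] = 1/2.
By linearity: E[X] = 29890 · (1/2) = C(245, 2) · (1/2) = 29890/2 = 14945 ≈ 14945.000000.

E[X] = 14945 = 14945.000000.


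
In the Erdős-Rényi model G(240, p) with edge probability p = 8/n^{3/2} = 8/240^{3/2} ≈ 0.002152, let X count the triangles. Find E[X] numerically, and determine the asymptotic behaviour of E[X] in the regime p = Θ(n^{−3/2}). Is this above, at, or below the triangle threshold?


Number of potential triangles: C(240, 3) = 2275280.
Each occurs with probability p³ ≈ (0.002152)³ ≈ 9.961377e-09.
By linearity: E[X] = C(240, 3)·p³ ≈ 2275280 · 9.961377e-09 ≈ 0.0227.
Since α = 3/2 > 1, p = c/n^{3/2} = o(1/n) is below the triangle threshold p ~ 1/n. Asymptotically E[X] ~ (c³/6)·n^{3(1−α)} = (8³/6)·n^{-1.5} → 0, so by Markov's inequality G has no triangles w.h.p.

E[X] ≈ 0.0227; in regime p = Θ(1/n^{3/2}) E[X] tends to 0 (below the triangle threshold p ~ 1/n).


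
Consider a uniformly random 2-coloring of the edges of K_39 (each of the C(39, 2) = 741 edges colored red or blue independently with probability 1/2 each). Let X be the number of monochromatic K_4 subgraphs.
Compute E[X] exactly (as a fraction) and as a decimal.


Let X = Σ_S X_S over the C(39, 4) = 82251 subsets S of size 4, where X_S = 1 if the K_4 on S is monochromatic.
For a fixed S, the K_4 on S has C(4, 2) = 6 edges. P[all 6 edges red] = (1/2)^6, and likewise for blue, so P[monochromatic] = 2·(1/2)^6 = 2^{1 − 6} = 1/32.
By linearity of expectation: E[X] = C(39, 4) · 2^{1 − 6} = 82251 · 1/32 = 82251/32.
Numerically: E[X] ≈ 2570.34375.

E[X] = C(39,4)·2^(1−C(4,2)) = 82251/32 ≈ 2570.34375.


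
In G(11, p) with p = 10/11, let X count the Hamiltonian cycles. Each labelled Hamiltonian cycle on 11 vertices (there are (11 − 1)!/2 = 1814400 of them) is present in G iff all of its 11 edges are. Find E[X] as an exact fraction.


K_11 has (11 − 1)!/2 = 1814400 labelled Hamiltonian cycles.
For each such Hamiltonian cycle H, let X_H = 1 if all 11 edges of H are present in G. Then P[X_H = 1] = p^{11} = (10/11)^{11} = 100000000000/285311670611.
By linearity: E[X] = Σ_H E[X_H] = 1814400 · p^{11} = 1814400 · 100000000000/285311670611 = 181440000000000000/285311670611.
Numerically: E[X] ≈ 6.3594e+05.

E[X] = 1814400 · (10/11)^{11} = 181440000000000000/285311670611 ≈ 6.3594e+05.


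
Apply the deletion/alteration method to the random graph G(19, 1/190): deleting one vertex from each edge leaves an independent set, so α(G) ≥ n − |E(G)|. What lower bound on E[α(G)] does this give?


E[|E(G)|] = C(19, 2)·p = 171 · (1/190) = 9/10.
E[α(G)] ≥ n − E[|E(G)|] = 19 − 9/10 = 181/10.
Numerically: ≈ 18.100.
(This is only a lower bound; the true E[α(G)] may be larger.)

E[α(G)] ≥ 181/10 ≈ 18.100.


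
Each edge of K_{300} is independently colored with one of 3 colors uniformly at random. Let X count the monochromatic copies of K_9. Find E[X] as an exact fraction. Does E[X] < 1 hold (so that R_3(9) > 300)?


E[X] = C(300, 9) · 3^{1 − 36} = 48052241692154700 · 3^{−35} = 48052241692154700/50031545098999707.
As a reduced fraction: E[X] = 16017413897384900/16677181699666569 ≈ 0.96044.
Is E[X] < 1? YES.
Since E[X] < 1, there exists a 3-coloring of K_{300} with no monochromatic K_9; hence R_3(9) > 300.

E[X] = 16017413897384900/16677181699666569 ≈ 0.96044; E[X] < 1, so R_3(9) > 300.


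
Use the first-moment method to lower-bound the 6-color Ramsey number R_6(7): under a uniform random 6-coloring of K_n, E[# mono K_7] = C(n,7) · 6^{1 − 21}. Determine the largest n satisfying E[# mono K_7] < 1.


We need C(n, 7) · 6^{1 − 21} < 1, i.e. C(n, 7) < 6^{21 − 1} = 3656158440062976.
Check values of n near the boundary:
  n = 564: C(564, 7) = 3469685994423792; 3469685994423792 < 3656158440062976? YES
  n = 565: C(565, 7) = 3513212521235560; 3513212521235560 < 3656158440062976? YES
  n = 566: C(566, 7) = 3557206237959440; 3557206237959440 < 3656158440062976? YES
  n = 567: C(567, 7) = 3601671315933933; 3601671315933933 < 3656158440062976? YES
  n = 568: C(568, 7) = 3646611956239704; 3646611956239704 < 3656158440062976? YES
  n = 569: C(569, 7) = 3692032389858348; 3692032389858348 < 3656158440062976? NO
The largest n with C(n, 7) < 3656158440062976 is n = 568 (where E[X] = 16882462760369/16926659444736 ≈ 0.997). Hence R_6(7) > 568, i.e. R_6(7) ≥ 569.

Largest n = 568; hence R_6(7) > 568.


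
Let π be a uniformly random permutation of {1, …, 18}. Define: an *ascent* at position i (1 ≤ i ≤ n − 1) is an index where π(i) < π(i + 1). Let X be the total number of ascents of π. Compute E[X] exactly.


Write X = Σ X_I over i = 1, …, 17, with X_I the indicator of one ascent.
There are 17 indicators.
For each fixed i, the pair (π(i), π(i+1)) is a uniformly random ordered pair of distinct values from {1, …, 18}; by symmetry P[π(i) < π(i+1)] = 1/2.
By linearity: E[X] = 17 · (1/2) = (18 − 1) · (1/2) = 17/2 ≈ 8.500000.

E[X] = 17/2 = 8.500000.


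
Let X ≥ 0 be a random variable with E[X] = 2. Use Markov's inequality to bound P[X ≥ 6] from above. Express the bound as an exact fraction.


μ = E[X] = 2, a = 6.
Markov: P[X ≥ 6] ≤ μ/a = (2)/6 = 1/3.
Numerically: ≈ 0.33333.
(Since a = 6 > μ = 2.00000, the bound 1/3 is < 1 and informative.)

P[X ≥ 6] ≤ 1/3 ≈ 0.33333.


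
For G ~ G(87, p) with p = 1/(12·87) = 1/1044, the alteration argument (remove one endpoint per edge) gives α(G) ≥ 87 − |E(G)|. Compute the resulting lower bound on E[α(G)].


E[|E(G)|] = C(87, 2)·p = 3741 · (1/1044) = 43/12.
E[α(G)] ≥ n − E[|E(G)|] = 87 − 43/12 = 1001/12.
Numerically: ≈ 83.4167.
(This is only a lower bound; the true E[α(G)] may be larger.)

E[α(G)] ≥ 1001/12 ≈ 83.4167.


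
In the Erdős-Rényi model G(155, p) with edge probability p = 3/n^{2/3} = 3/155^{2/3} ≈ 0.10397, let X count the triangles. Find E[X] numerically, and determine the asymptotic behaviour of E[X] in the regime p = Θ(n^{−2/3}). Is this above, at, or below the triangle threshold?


Number of potential triangles: C(155, 3) = 608685.
Each occurs with probability p³ ≈ (0.10397)³ ≈ 1.1238293e-03.
By linearity: E[X] = C(155, 3)·p³ ≈ 608685 · 1.1238293e-03 ≈ 684.05806.
Since α = 2/3 < 1, p = c/n^{2/3} ≫ 1/n is above the triangle threshold p ~ 1/n. Asymptotically E[X] ~ (c³/6)·n^{3(1−α)} = (3³/6)·n^{1} → ∞; triangles are abundant w.h.p.

E[X] ≈ 684.05806; in regime p = Θ(1/n^{2/3}) E[X] diverges (above the triangle threshold p ~ 1/n).


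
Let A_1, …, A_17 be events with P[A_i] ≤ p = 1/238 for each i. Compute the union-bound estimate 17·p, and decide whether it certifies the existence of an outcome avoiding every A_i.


Union bound: P[∪_{i=1}^{17} A_i] ≤ Σ_i P[A_i] ≤ 17·p = 17·(1/238) = 1/14.
Numerically: 1/14 ≈ 0.071.
Is 1/14 < 1? YES.
Since P[∪ A_i] ≤ 1/14 < 1, the complement has P[∩ A_i^c] ≥ 1 − 1/14 = 13/14 > 0, so some outcome avoids every A_i.

17·p = 1/14 ≈ 0.071; existence CERTIFIED by the union bound.


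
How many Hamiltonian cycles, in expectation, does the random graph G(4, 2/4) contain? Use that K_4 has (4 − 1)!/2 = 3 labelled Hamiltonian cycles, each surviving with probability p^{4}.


K_4 has (4 − 1)!/2 = 3 labelled Hamiltonian cycles.
For each such Hamiltonian cycle H, let X_H = 1 if all 4 edges of H are present in G. Then P[X_H = 1] = p^{4} = (1/2)^{4} = 1/16.
By linearity of expectation: E[X] = Σ_H E[X_H] = 3 · p^{4} = 3 · 1/16 = 3/16.
Numerically: E[X] ≈ 0.188.

E[X] = 3 · (1/2)^{4} = 3/16 ≈ 0.188.


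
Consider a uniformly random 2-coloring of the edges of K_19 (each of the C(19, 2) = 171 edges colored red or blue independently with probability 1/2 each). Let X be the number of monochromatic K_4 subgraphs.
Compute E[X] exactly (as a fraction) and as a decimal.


Let X = Σ_S X_S over the C(19, 4) = 3876 subsets S of size 4, where X_S = 1 if the K_4 on S is monochromatic.
For a fixed S, the K_4 on S has C(4, 2) = 6 edges. P[all 6 edges red] = (1/2)^6, and likewise for blue, so P[monochromatic] = 2·(1/2)^6 = 2^{1 − 6} = 1/32.
By linearity of expectation: E[X] = C(19, 4) · 2^{1 − 6} = 3876 · 1/32 = 969/8.
Numerically: E[X] ≈ 121.125.

E[X] = C(19,4)·2^(1−C(4,2)) = 969/8 ≈ 121.125.


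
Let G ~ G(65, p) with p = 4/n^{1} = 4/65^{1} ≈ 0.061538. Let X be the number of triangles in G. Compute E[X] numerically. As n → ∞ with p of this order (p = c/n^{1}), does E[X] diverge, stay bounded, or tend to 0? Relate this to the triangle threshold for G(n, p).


Number of potential triangles: C(65, 3) = 43680.
Each occurs with probability p³ ≈ (0.061538)³ ≈ 2.3304506e-04.
By linearity: E[X] = C(65, 3)·p³ ≈ 43680 · 2.3304506e-04 ≈ 10.17941.
Here α = 1, so p = 4/n is exactly at the triangle threshold p ~ 1/n. Asymptotically E[X] → c³/6 = 4³/6 = 32/3 ≈ 10.66667, a bounded constant. In this regime the triangle count is asymptotically Poisson(c³/6).

E[X] ≈ 10.17941; in regime p = Θ(1/n^{1}) E[X] stays bounded (at the triangle threshold p ~ 1/n).


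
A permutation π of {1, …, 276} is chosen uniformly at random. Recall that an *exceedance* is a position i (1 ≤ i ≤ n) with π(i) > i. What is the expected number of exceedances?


Write X = Σ_{i=1}^{276} X_i, where X_i = 1_{π(i) > i}.
For each fixed i, π(i) is uniform over {1, …, 276} (marginal of a uniform permutation), so P[π(i) > i] = (n − i)/n. Summing: Σ_{i=1}^{276} (n − i)/n = (0 + 1 + … + 275)/276 = 276(276 − 1)/(2·276) = (276 − 1)/2.
Hence E[X] = Σ_{i=1}^{276} (276 − i)/276 = 275/2 ≈ 137.5000.

E[X] = 275/2 = 137.5000.


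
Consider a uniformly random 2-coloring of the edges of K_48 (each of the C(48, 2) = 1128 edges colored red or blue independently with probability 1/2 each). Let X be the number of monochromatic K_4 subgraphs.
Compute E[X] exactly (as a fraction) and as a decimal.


Let X = Σ_S X_S over the C(48, 4) = 194580 subsets S of size 4, where X_S = 1 if the K_4 on S is monochromatic.
For a fixed S, the K_4 on S has C(4, 2) = 6 edges. P[all 6 edges red] = (1/2)^6, and likewise for blue, so P[monochromatic] = 2·(1/2)^6 = 2^{1 − 6} = 1/32.
By linearity of expectation: E[X] = C(48, 4) · 2^{1 − 6} = 194580 · 1/32 = 48645/8.
Numerically: E[X] ≈ 6080.625.

E[X] = C(48,4)·2^(1−C(4,2)) = 48645/8 ≈ 6080.625.


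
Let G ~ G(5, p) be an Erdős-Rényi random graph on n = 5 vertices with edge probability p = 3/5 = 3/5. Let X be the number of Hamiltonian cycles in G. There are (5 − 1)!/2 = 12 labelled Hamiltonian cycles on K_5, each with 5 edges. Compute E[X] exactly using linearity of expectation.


K_5 has (5 − 1)!/2 = 12 labelled Hamiltonian cycles.
For each such Hamiltonian cycle H, let X_H = 1 if all 5 edges of H are present in G. Then P[X_H = 1] = p^{5} = (3/5)^{5} = 243/3125.
Summing the indicators: E[X] = Σ_H E[X_H] = 12 · p^{5} = 12 · 243/3125 = 2916/3125.
Numerically: E[X] ≈ 0.9331.

E[X] = 12 · (3/5)^{5} = 2916/3125 ≈ 0.9331.


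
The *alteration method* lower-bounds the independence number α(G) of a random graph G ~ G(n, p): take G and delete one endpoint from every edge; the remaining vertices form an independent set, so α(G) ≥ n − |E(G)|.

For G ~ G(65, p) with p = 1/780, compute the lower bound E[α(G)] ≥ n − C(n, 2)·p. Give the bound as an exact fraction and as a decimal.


E[|E(G)|] = C(65, 2)·p = 2080 · (1/780) = 8/3.
E[α(G)] ≥ n − E[|E(G)|] = 65 − 8/3 = 187/3.
Numerically: ≈ 62.333333.
(This is only a lower bound; the true E[α(G)] may be larger.)

E[α(G)] ≥ 187/3 ≈ 62.333333.


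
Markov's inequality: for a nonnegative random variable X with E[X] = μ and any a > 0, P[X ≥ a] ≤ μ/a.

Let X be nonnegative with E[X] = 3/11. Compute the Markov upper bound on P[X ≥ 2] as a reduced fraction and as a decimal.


μ = E[X] = 3/11, a = 2.
Markov: P[X ≥ 2] ≤ μ/a = (3/11)/2 = 3/22.
Numerically: ≈ 0.13636.
(Since a = 2 > μ = 0.27273, the bound 3/22 is < 1 and informative.)

P[X ≥ 2] ≤ 3/22 ≈ 0.13636.


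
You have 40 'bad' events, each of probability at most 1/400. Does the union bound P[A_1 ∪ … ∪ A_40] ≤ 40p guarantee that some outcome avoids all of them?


Union bound: P[∪_{i=1}^{40} A_i] ≤ Σ_i P[A_i] ≤ 40·p = 40·(1/400) = 1/10.
Numerically: 1/10 ≈ 0.100.
Is 1/10 < 1? YES.
Since P[∪ A_i] ≤ 1/10 < 1, the complement has P[∩ A_i^c] ≥ 1 − 1/10 = 9/10 > 0, so some outcome avoids every A_i.

40·p = 1/10 ≈ 0.100; existence CERTIFIED by the union bound.


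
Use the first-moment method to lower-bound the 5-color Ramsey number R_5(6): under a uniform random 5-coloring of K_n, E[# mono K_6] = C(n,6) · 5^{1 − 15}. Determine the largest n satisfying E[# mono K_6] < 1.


We need C(n, 6) · 5^{1 − 15} < 1, i.e. C(n, 6) < 5^{15 − 1} = 6103515625.
Check values of n near the boundary:
  n = 126: C(126, 6) = 4925156775; 4925156775 < 6103515625? YES
  n = 127: C(127, 6) = 5169379425; 5169379425 < 6103515625? YES
  n = 128: C(128, 6) = 5423611200; 5423611200 < 6103515625? YES
  n = 129: C(129, 6) = 5688177600; 5688177600 < 6103515625? YES
  n = 130: C(130, 6) = 5963412000; 5963412000 < 6103515625? YES
  n = 131: C(131, 6) = 6249655776; 6249655776 < 6103515625? NO
The largest n with C(n, 6) < 6103515625 is n = 130 (where E[X] = 47707296/48828125 ≈ 0.977). Hence R_5(6) > 130, i.e. R_5(6) ≥ 131.

Largest n = 130; hence R_5(6) > 130.


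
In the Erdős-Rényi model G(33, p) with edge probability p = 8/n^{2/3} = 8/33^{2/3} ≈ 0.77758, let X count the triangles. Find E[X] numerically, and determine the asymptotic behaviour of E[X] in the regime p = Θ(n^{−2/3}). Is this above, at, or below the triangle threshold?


Number of potential triangles: C(33, 3) = 5456.
Each occurs with probability p³ ≈ (0.77758)³ ≈ 4.7015611e-01.
By linearity: E[X] = C(33, 3)·p³ ≈ 5456 · 4.7015611e-01 ≈ 2565.17172.
Since α = 2/3 < 1, p = c/n^{2/3} ≫ 1/n is above the triangle threshold p ~ 1/n. Asymptotically E[X] ~ (c³/6)·n^{3(1−α)} = (8³/6)·n^{1} → ∞; triangles are abundant w.h.p.

E[X] ≈ 2565.17172; in regime p = Θ(1/n^{2/3}) E[X] diverges (above the triangle threshold p ~ 1/n).


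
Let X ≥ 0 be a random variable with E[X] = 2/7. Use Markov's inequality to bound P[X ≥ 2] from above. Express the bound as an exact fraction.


μ = E[X] = 2/7, a = 2.
Markov: P[X ≥ 2] ≤ μ/a = (2/7)/2 = 1/7.
Numerically: ≈ 0.143.
(Since a = 2 > μ = 0.286, the bound 1/7 is < 1 and informative.)

P[X ≥ 2] ≤ 1/7 ≈ 0.143.


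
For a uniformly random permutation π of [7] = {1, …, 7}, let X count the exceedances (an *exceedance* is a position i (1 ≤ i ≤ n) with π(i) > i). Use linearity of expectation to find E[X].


Write X = Σ_{i=1}^{7} X_i, where X_i = 1_{π(i) > i}.
For each fixed i, π(i) is uniform over {1, …, 7} (marginal of a uniform permutation), so P[π(i) > i] = (n − i)/n. Summing: Σ_{i=1}^{7} (n − i)/n = (0 + 1 + … + 6)/7 = 7(7 − 1)/(2·7) = (7 − 1)/2.
Hence E[X] = Σ_{i=1}^{7} (7 − i)/7 = 3 ≈ 3.000000.

E[X] = 3 = 3.000000.


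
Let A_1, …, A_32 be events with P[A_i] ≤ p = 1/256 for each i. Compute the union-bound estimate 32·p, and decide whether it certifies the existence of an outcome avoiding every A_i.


Union bound: P[∪_{i=1}^{32} A_i] ≤ Σ_i P[A_i] ≤ 32·p = 32·(1/256) = 1/8.
Numerically: 1/8 ≈ 0.125.
Is 1/8 < 1? YES.
Since P[∪ A_i] ≤ 1/8 < 1, the complement has P[∩ A_i^c] ≥ 1 − 1/8 = 7/8 > 0, so some outcome avoids every A_i.

32·p = 1/8 ≈ 0.125; existence CERTIFIED by the union bound.


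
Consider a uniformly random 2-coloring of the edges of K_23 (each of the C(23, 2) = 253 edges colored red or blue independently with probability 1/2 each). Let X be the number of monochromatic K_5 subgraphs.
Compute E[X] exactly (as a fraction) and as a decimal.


Let X = Σ_S X_S over the C(23, 5) = 33649 subsets S of size 5, where X_S = 1 if the K_5 on S is monochromatic.
For a fixed S, the K_5 on S has C(5, 2) = 10 edges. P[all 10 edges red] = (1/2)^10, and likewise for blue, so P[monochromatic] = 2·(1/2)^10 = 2^{1 − 10} = 1/512.
By linearity of expectation: E[X] = C(23, 5) · 2^{1 − 10} = 33649 · 1/512 = 33649/512.
Numerically: E[X] ≈ 65.7207.

E[X] = C(23,5)·2^(1−C(5,2)) = 33649/512 ≈ 65.7207.


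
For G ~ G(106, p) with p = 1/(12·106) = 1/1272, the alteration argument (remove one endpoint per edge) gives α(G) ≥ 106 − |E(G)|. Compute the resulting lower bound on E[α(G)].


E[|E(G)|] = C(106, 2)·p = 5565 · (1/1272) = 35/8.
E[α(G)] ≥ n − E[|E(G)|] = 106 − 35/8 = 813/8.
Numerically: ≈ 101.6250.
(This is only a lower bound; the true E[α(G)] may be larger.)

E[α(G)] ≥ 813/8 ≈ 101.6250.


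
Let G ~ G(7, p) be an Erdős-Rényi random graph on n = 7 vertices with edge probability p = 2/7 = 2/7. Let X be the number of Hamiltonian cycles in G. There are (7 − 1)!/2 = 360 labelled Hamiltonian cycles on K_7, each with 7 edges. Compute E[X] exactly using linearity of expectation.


K_7 has (7 − 1)!/2 = 360 labelled Hamiltonian cycles.
For each such Hamiltonian cycle H, let X_H = 1 if all 7 edges of H are present in G. Then P[X_H = 1] = p^{7} = (2/7)^{7} = 128/823543.
Summing the indicators: E[X] = Σ_H E[X_H] = 360 · p^{7} = 360 · 128/823543 = 46080/823543.
Numerically: E[X] ≈ 0.0559534.

E[X] = 360 · (2/7)^{7} = 46080/823543 ≈ 0.0559534.


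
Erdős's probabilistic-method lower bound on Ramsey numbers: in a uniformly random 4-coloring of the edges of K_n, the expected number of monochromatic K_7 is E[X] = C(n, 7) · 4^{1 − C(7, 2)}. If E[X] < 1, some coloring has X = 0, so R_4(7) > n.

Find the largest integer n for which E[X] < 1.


We need C(n, 7) · 4^{1 − 21} < 1, i.e. C(n, 7) < 4^{21 − 1} = 1099511627776.
Check values of n near the boundary:
  n = 176: C(176, 7) = 919790691600; 919790691600 < 1099511627776? YES
  n = 177: C(177, 7) = 957664425960; 957664425960 < 1099511627776? YES
  n = 178: C(178, 7) = 996867063280; 996867063280 < 1099511627776? YES
  n = 179: C(179, 7) = 1037437234460; 1037437234460 < 1099511627776? YES
  n = 180: C(180, 7) = 1079414463600; 1079414463600 < 1099511627776? YES
  n = 181: C(181, 7) = 1122839183400; 1122839183400 < 1099511627776? NO
  n = 182: C(182, 7) = 1167752750736; 1167752750736 < 1099511627776? NO
  n = 183: C(183, 7) = 1214197462413; 1214197462413 < 1099511627776? NO
The largest n with C(n, 7) < 1099511627776 is n = 180 (where E[X] = 67463403975/68719476736 ≈ 0.982). Hence R_4(7) > 180, i.e. R_4(7) ≥ 181.

Largest n = 180; hence R_4(7) > 180.


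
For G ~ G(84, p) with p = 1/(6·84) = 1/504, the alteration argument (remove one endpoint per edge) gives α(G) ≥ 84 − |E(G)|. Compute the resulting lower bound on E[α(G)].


E[|E(G)|] = C(84, 2)·p = 3486 · (1/504) = 83/12.
E[α(G)] ≥ n − E[|E(G)|] = 84 − 83/12 = 925/12.
Numerically: ≈ 77.083333.
(This is only a lower bound; the true E[α(G)] may be larger.)

E[α(G)] ≥ 925/12 ≈ 77.083333.


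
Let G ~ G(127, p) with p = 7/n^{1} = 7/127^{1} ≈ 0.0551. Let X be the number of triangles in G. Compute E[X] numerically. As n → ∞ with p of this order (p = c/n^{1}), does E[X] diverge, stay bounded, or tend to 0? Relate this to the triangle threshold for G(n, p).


Number of potential triangles: C(127, 3) = 333375.
Each occurs with probability p³ ≈ (0.0551)³ ≈ 1.67449e-04.
By linearity: E[X] = C(127, 3)·p³ ≈ 333375 · 1.67449e-04 ≈ 55.823.
Here α = 1, so p = 7/n is exactly at the triangle threshold p ~ 1/n. Asymptotically E[X] → c³/6 = 7³/6 = 343/6 ≈ 57.167, a bounded constant. In this regime the triangle count is asymptotically Poisson(c³/6).

E[X] ≈ 55.823; in regime p = Θ(1/n^{1}) E[X] stays bounded (at the triangle threshold p ~ 1/n).


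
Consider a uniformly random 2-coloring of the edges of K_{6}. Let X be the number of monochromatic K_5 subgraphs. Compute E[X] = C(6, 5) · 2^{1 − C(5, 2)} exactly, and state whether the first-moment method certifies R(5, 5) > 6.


E[X] = C(6, 5) · 2^{1 − 10} = 6 · 2^{−9} = 6/512.
As a reduced fraction: E[X] = 3/256 ≈ 0.0117.
Is E[X] < 1? YES.
Since E[X] < 1, there exists a 2-coloring of K_{6} with no monochromatic K_5; hence R(5, 5) > 6.

E[X] = 3/256 ≈ 0.0117; E[X] < 1, so R(5, 5) > 6.


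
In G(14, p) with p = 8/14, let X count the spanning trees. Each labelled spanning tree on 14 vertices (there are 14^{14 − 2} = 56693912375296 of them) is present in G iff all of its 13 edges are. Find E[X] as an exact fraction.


K_14 has 14^{14 − 2} = 56693912375296 labelled spanning trees.
For each such spanning tree H, let X_H = 1 if all 13 edges of H are present in G. Then P[X_H = 1] = p^{13} = (4/7)^{13} = 67108864/96889010407.
By linearity of expectation: E[X] = Σ_H E[X_H] = 56693912375296 · p^{13} = 56693912375296 · 67108864/96889010407 = 274877906944/7.
Numerically: E[X] ≈ 3.92683e+10.

E[X] = 56693912375296 · (4/7)^{13} = 274877906944/7 ≈ 3.92683e+10.


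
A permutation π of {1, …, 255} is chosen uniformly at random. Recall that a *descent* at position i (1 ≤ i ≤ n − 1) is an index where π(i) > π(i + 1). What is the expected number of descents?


Write X = Σ X_I over i = 1, …, 254, with X_I the indicator of one descent.
There are 254 indicators.
For each fixed i, the pair (π(i), π(i+1)) is a uniformly random ordered pair of distinct values from {1, …, 255}; by symmetry P[π(i) > π(i+1)] = 1/2.
By linearity: E[X] = 254 · (1/2) = (255 − 1) · (1/2) = 127 ≈ 127.000000.

E[X] = 127 = 127.000000.


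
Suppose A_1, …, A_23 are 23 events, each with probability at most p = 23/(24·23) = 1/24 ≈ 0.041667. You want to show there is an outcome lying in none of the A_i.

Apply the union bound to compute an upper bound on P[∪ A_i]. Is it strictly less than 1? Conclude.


Union bound: P[∪_{i=1}^{23} A_i] ≤ Σ_i P[A_i] ≤ 23·p = 23·(1/24) = 23/24.
Numerically: 23/24 ≈ 0.958333.
Is 23/24 < 1? YES.
Since P[∪ A_i] ≤ 23/24 < 1, the complement has P[∩ A_i^c] ≥ 1 − 23/24 = 1/24 > 0, so some outcome avoids every A_i.

23·p = 23/24 ≈ 0.958333; existence CERTIFIED by the union bound.


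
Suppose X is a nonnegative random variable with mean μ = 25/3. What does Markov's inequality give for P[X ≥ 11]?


μ = E[X] = 25/3, a = 11.
Markov: P[X ≥ 11] ≤ μ/a = (25/3)/11 = 25/33.
Numerically: ≈ 0.758.
(Since a = 11 > μ = 8.333, the bound 25/33 is < 1 and informative.)

P[X ≥ 11] ≤ 25/33 ≈ 0.758.


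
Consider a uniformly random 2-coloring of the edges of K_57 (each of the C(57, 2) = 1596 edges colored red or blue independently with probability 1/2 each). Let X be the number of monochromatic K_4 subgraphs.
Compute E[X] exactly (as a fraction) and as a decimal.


Let X = Σ_S X_S over the C(57, 4) = 395010 subsets S of size 4, where X_S = 1 if the K_4 on S is monochromatic.
For a fixed S, the K_4 on S has C(4, 2) = 6 edges. P[all 6 edges red] = (1/2)^6, and likewise for blue, so P[monochromatic] = 2·(1/2)^6 = 2^{1 − 6} = 1/32.
By linearity of expectation: E[X] = C(57, 4) · 2^{1 − 6} = 395010 · 1/32 = 197505/16.
Numerically: E[X] ≈ 12344.06250.

E[X] = C(57,4)·2^(1−C(4,2)) = 197505/16 ≈ 12344.06250.


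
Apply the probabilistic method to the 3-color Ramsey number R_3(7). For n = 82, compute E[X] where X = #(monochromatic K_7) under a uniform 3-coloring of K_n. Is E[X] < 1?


E[X] = C(82, 7) · 3^{1 − 21} = 3801756816 · 3^{−20} = 3801756816/3486784401.
As a reduced fraction: E[X] = 140805808/129140163 ≈ 1.090333.
Is E[X] < 1? NO.
Since E[X] ≥ 1, the first-moment bound is inconclusive at n = 82; it does NOT by itself certify R_3(7) > 82.

E[X] = 140805808/129140163 ≈ 1.090333; E[X] ≥ 1; first-moment method inconclusive here.


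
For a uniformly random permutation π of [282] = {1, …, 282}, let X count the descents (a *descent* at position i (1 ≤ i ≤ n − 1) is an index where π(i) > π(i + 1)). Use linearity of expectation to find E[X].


Write X = Σ X_I over i = 1, …, 281, with X_I the indicator of one descent.
There are 281 indicators.
For each fixed i, the pair (π(i), π(i+1)) is a uniformly random ordered pair of distinct values from {1, …, 282}; by symmetry P[π(i) > π(i+1)] = 1/2.
By linearity: E[X] = 281 · (1/2) = (282 − 1) · (1/2) = 281/2 ≈ 140.500000.

E[X] = 281/2 = 140.500000.


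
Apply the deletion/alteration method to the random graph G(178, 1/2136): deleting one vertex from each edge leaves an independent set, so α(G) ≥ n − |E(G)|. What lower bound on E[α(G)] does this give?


E[|E(G)|] = C(178, 2)·p = 15753 · (1/2136) = 59/8.
E[α(G)] ≥ n − E[|E(G)|] = 178 − 59/8 = 1365/8.
Numerically: ≈ 170.625000.
(This is only a lower bound; the true E[α(G)] may be larger.)

E[α(G)] ≥ 1365/8 ≈ 170.625000.


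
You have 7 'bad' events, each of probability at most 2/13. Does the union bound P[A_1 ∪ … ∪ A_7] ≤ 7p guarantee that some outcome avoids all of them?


Union bound: P[∪_{i=1}^{7} A_i] ≤ Σ_i P[A_i] ≤ 7·p = 7·(2/13) = 14/13.
Numerically: 14/13 ≈ 1.077.
Is 14/13 < 1? NO.
Since the bound 14/13 is ≥ 1, the union bound is uninformative here; it does NOT by itself certify existence.

7·p = 14/13 ≈ 1.077; existence NOT certified by the union bound.


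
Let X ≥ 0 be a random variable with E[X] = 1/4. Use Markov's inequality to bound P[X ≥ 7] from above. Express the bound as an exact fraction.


μ = E[X] = 1/4, a = 7.
Markov: P[X ≥ 7] ≤ μ/a = (1/4)/7 = 1/28.
Numerically: ≈ 0.03571.
(Since a = 7 > μ = 0.25000, the bound 1/28 is < 1 and informative.)

P[X ≥ 7] ≤ 1/28 ≈ 0.03571.


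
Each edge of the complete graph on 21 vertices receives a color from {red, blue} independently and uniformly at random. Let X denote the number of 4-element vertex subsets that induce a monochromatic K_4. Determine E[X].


Let X = Σ_S X_S over the C(21, 4) = 5985 subsets S of size 4, where X_S = 1 if the K_4 on S is monochromatic.
For a fixed S, the K_4 on S has C(4, 2) = 6 edges. P[all 6 edges red] = (1/2)^6, and likewise for blue, so P[monochromatic] = 2·(1/2)^6 = 2^{1 − 6} = 1/32.
Summing: E[X] = C(21, 4) · 2^{1 − 6} = 5985 · 1/32 = 5985/32.
Numerically: E[X] ≈ 187.0312.

E[X] = C(21,4)·2^(1−C(4,2)) = 5985/32 ≈ 187.0312.


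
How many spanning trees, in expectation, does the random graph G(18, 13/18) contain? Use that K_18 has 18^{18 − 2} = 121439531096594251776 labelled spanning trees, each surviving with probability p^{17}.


K_18 has 18^{18 − 2} = 121439531096594251776 labelled spanning trees.
For each such spanning tree H, let X_H = 1 if all 17 edges of H are present in G. Then P[X_H = 1] = p^{17} = (13/18)^{17} = 8650415919381337933/2185911559738696531968.
By linearity of expectation: E[X] = Σ_H E[X_H] = 121439531096594251776 · p^{17} = 121439531096594251776 · 8650415919381337933/2185911559738696531968 = 8650415919381337933/18.
Numerically: E[X] ≈ 4.8058e+17.

E[X] = 121439531096594251776 · (13/18)^{17} = 8650415919381337933/18 ≈ 4.8058e+17.


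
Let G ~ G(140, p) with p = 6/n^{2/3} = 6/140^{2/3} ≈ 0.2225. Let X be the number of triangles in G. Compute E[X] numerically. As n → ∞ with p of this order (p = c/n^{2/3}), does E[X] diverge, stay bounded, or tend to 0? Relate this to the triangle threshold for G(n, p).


Number of potential triangles: C(140, 3) = 447580.
Each occurs with probability p³ ≈ (0.2225)³ ≈ 1.102041e-02.
By linearity: E[X] = C(140, 3)·p³ ≈ 447580 · 1.102041e-02 ≈ 4932.5143.
Since α = 2/3 < 1, p = c/n^{2/3} ≫ 1/n is above the triangle threshold p ~ 1/n. Asymptotically E[X] ~ (c³/6)·n^{3(1−α)} = (6³/6)·n^{1} → ∞; triangles are abundant w.h.p.

E[X] ≈ 4932.5143; in regime p = Θ(1/n^{2/3}) E[X] diverges (above the triangle threshold p ~ 1/n).


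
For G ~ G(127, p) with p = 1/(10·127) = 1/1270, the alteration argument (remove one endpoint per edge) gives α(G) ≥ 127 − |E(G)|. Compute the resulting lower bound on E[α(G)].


E[|E(G)|] = C(127, 2)·p = 8001 · (1/1270) = 63/10.
E[α(G)] ≥ n − E[|E(G)|] = 127 − 63/10 = 1207/10.
Numerically: ≈ 120.70000.
(This is only a lower bound; the true E[α(G)] may be larger.)

E[α(G)] ≥ 1207/10 ≈ 120.70000.


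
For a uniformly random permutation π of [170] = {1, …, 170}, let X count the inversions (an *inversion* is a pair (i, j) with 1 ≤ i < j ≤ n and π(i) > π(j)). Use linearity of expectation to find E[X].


Write X = Σ X_I over the C(170, 2) = 14365 pairs i < j, with X_I the indicator of one inversion.
There are 14365 indicators.
For each fixed pair i < j, the values π(i) and π(j) are two distinct elements of {1, …, 170} in uniformly random order; by symmetry P[π(i) > π(j)] = 1/2.
By linearity: E[X] = 14365 · (1/2) = C(170, 2) · (1/2) = 14365/2 = 14365/2 ≈ 7182.5000.

E[X] = 14365/2 = 7182.5000.


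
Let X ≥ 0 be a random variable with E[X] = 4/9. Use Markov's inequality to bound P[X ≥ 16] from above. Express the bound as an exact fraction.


μ = E[X] = 4/9, a = 16.
Markov: P[X ≥ 16] ≤ μ/a = (4/9)/16 = 1/36.
Numerically: ≈ 0.0278.
(Since a = 16 > μ = 0.4444, the bound 1/36 is < 1 and informative.)

P[X ≥ 16] ≤ 1/36 ≈ 0.0278.


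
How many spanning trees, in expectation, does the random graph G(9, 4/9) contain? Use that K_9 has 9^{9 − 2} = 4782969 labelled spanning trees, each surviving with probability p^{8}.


K_9 has 9^{9 − 2} = 4782969 labelled spanning trees.
For each such spanning tree H, let X_H = 1 if all 8 edges of H are present in G. Then P[X_H = 1] = p^{8} = (4/9)^{8} = 65536/43046721.
Summing the indicators: E[X] = Σ_H E[X_H] = 4782969 · p^{8} = 4782969 · 65536/43046721 = 65536/9.
Numerically: E[X] ≈ 7281.78.

E[X] = 4782969 · (4/9)^{8} = 65536/9 ≈ 7281.78.


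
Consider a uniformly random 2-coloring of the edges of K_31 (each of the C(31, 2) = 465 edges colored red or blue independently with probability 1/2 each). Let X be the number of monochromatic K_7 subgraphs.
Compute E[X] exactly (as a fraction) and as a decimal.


Let X = Σ_S X_S over the C(31, 7) = 2629575 subsets S of size 7, where X_S = 1 if the K_7 on S is monochromatic.
For a fixed S, the K_7 on S has C(7, 2) = 21 edges. P[all 21 edges red] = (1/2)^21, and likewise for blue, so P[monochromatic] = 2·(1/2)^21 = 2^{1 − 21} = 1/1048576.
Summing: E[X] = C(31, 7) · 2^{1 − 21} = 2629575 · 1/1048576 = 2629575/1048576.
Numerically: E[X] ≈ 2.507758.

E[X] = C(31,7)·2^(1−C(7,2)) = 2629575/1048576 ≈ 2.507758.


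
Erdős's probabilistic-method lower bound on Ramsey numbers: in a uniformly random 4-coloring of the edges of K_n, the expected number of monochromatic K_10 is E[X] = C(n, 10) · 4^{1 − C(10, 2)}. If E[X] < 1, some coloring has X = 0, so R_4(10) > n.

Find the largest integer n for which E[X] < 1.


We need C(n, 10) · 4^{1 − 45} < 1, i.e. C(n, 10) < 4^{45 − 1} = 309485009821345068724781056.
Check values of n near the boundary:
  n = 2020: C(2020, 10) = 304832018578739931133653656; 304832018578739931133653656 < 309485009821345068724781056? YES
  n = 2021: C(2021, 10) = 306347841644770462864800616; 306347841644770462864800616 < 309485009821345068724781056? YES
  n = 2022: C(2022, 10) = 307870445231474093395937796; 307870445231474093395937796 < 309485009821345068724781056? YES
  n = 2023: C(2023, 10) = 309399856285778485315440716; 309399856285778485315440716 < 309485009821345068724781056? YES
  n = 2024: C(2024, 10) = 310936101848269937576192656; 310936101848269937576192656 < 309485009821345068724781056? NO
The largest n with C(n, 10) < 309485009821345068724781056 is n = 2023 (where E[X] = 77349964071444621328860179/77371252455336267181195264 ≈ 0.999725). Hence R_4(10) > 2023, i.e. R_4(10) ≥ 2024.

Largest n = 2023; hence R_4(10) > 2023.


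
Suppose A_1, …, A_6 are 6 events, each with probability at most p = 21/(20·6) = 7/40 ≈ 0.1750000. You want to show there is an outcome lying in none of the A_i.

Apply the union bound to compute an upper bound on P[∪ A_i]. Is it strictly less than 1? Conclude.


Union bound: P[∪_{i=1}^{6} A_i] ≤ Σ_i P[A_i] ≤ 6·p = 6·(7/40) = 21/20.
Numerically: 21/20 ≈ 1.0500000.
Is 21/20 < 1? NO.
Since the bound 21/20 is ≥ 1, the union bound is uninformative here; it does NOT by itself certify existence.

6·p = 21/20 ≈ 1.0500000; existence NOT certified by the union bound.


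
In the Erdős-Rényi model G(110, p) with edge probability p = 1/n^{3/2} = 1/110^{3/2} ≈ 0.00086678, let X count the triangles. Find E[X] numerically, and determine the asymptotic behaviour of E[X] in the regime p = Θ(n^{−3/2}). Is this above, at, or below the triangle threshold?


Number of potential triangles: C(110, 3) = 215820.
Each occurs with probability p³ ≈ (0.00086678)³ ≈ 6.5122778e-10.
By linearity: E[X] = C(110, 3)·p³ ≈ 215820 · 6.5122778e-10 ≈ 0.00014.
Since α = 3/2 > 1, p = c/n^{3/2} = o(1/n) is below the triangle threshold p ~ 1/n. Asymptotically E[X] ~ (c³/6)·n^{3(1−α)} = (1³/6)·n^{-1.5} → 0, so by Markov's inequality G has no triangles w.h.p.

E[X] ≈ 0.00014; in regime p = Θ(1/n^{3/2}) E[X] tends to 0 (below the triangle threshold p ~ 1/n).


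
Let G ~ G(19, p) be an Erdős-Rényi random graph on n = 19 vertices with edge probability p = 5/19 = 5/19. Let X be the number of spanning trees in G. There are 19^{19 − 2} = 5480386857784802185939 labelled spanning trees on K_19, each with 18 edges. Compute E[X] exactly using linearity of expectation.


K_19 has 19^{19 − 2} = 5480386857784802185939 labelled spanning trees.
For each such spanning tree H, let X_H = 1 if all 18 edges of H are present in G. Then P[X_H = 1] = p^{18} = (5/19)^{18} = 3814697265625/104127350297911241532841.
By linearity of expectation: E[X] = Σ_H E[X_H] = 5480386857784802185939 · p^{18} = 5480386857784802185939 · 3814697265625/104127350297911241532841 = 3814697265625/19.
Numerically: E[X] ≈ 2.0077e+11.

E[X] = 5480386857784802185939 · (5/19)^{18} = 3814697265625/19 ≈ 2.0077e+11.


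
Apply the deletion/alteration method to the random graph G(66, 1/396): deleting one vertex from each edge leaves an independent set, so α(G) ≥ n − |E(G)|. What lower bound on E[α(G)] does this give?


E[|E(G)|] = C(66, 2)·p = 2145 · (1/396) = 65/12.
E[α(G)] ≥ n − E[|E(G)|] = 66 − 65/12 = 727/12.
Numerically: ≈ 60.583.
(This is only a lower bound; the true E[α(G)] may be larger.)

E[α(G)] ≥ 727/12 ≈ 60.583.


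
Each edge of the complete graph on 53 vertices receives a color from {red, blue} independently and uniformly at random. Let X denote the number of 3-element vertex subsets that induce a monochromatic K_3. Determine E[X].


Let X = Σ_S X_S over the C(53, 3) = 23426 subsets S of size 3, where X_S = 1 if the K_3 on S is monochromatic.
For a fixed S, the K_3 on S has C(3, 2) = 3 edges. P[all 3 edges red] = (1/2)^3, and likewise for blue, so P[monochromatic] = 2·(1/2)^3 = 2^{1 − 3} = 1/4.
By linearity: E[X] = C(53, 3) · 2^{1 − 3} = 23426 · 1/4 = 11713/2.
Numerically: E[X] ≈ 5856.50000.

E[X] = C(53,3)·2^(1−C(3,2)) = 11713/2 ≈ 5856.50000.


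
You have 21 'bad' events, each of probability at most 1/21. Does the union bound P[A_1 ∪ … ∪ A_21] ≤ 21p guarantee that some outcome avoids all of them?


Union bound: P[∪_{i=1}^{21} A_i] ≤ Σ_i P[A_i] ≤ 21·p = 21·(1/21) = 1.
Numerically: 1 ≈ 1.0000.
Is 1 < 1? NO.
Since the bound 1 is ≥ 1, the union bound is uninformative here; it does NOT by itself certify existence.

21·p = 1 ≈ 1.0000; existence NOT certified by the union bound.


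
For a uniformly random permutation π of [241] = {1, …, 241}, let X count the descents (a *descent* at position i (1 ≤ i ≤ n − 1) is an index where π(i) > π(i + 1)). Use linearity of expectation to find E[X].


Write X = Σ X_I over i = 1, …, 240, with X_I the indicator of one descent.
There are 240 indicators.
For each fixed i, the pair (π(i), π(i+1)) is a uniformly random ordered pair of distinct values from {1, …, 241}; by symmetry P[π(i) > π(i+1)] = 1/2.
By linearity: E[X] = 240 · (1/2) = (241 − 1) · (1/2) = 120 ≈ 120.0000.

E[X] = 120 = 120.0000.


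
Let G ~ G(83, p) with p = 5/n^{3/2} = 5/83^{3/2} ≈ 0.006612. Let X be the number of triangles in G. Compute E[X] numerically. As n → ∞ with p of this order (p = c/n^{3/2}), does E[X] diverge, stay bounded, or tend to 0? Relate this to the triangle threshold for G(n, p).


Number of potential triangles: C(83, 3) = 91881.
Each occurs with probability p³ ≈ (0.006612)³ ≈ 2.891070e-07.
By linearity: E[X] = C(83, 3)·p³ ≈ 91881 · 2.891070e-07 ≈ 0.0266.
Since α = 3/2 > 1, p = c/n^{3/2} = o(1/n) is below the triangle threshold p ~ 1/n. Asymptotically E[X] ~ (c³/6)·n^{3(1−α)} = (5³/6)·n^{-1.5} → 0, so by Markov's inequality G has no triangles w.h.p.

E[X] ≈ 0.0266; in regime p = Θ(1/n^{3/2}) E[X] tends to 0 (below the triangle threshold p ~ 1/n).


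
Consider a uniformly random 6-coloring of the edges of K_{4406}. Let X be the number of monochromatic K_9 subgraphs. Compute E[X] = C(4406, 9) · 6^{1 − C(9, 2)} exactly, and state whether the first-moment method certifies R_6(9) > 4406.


E[X] = C(4406, 9) · 6^{1 − 36} = 1710356485221788389505285700 · 6^{−35} = 1710356485221788389505285700/1719070799748422591028658176.
As a reduced fraction: E[X] = 142529707101815699125440475/143255899979035215919054848 ≈ 0.99493.
Is E[X] < 1? YES.
Since E[X] < 1, there exists a 6-coloring of K_{4406} with no monochromatic K_9; hence R_6(9) > 4406.

E[X] = 142529707101815699125440475/143255899979035215919054848 ≈ 0.99493; E[X] < 1, so R_6(9) > 4406.


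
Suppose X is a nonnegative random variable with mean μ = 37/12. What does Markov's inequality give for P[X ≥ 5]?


μ = E[X] = 37/12, a = 5.
Markov: P[X ≥ 5] ≤ μ/a = (37/12)/5 = 37/60.
Numerically: ≈ 0.616667.
(Since a = 5 > μ = 3.083333, the bound 37/60 is < 1 and informative.)

P[X ≥ 5] ≤ 37/60 ≈ 0.616667.
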